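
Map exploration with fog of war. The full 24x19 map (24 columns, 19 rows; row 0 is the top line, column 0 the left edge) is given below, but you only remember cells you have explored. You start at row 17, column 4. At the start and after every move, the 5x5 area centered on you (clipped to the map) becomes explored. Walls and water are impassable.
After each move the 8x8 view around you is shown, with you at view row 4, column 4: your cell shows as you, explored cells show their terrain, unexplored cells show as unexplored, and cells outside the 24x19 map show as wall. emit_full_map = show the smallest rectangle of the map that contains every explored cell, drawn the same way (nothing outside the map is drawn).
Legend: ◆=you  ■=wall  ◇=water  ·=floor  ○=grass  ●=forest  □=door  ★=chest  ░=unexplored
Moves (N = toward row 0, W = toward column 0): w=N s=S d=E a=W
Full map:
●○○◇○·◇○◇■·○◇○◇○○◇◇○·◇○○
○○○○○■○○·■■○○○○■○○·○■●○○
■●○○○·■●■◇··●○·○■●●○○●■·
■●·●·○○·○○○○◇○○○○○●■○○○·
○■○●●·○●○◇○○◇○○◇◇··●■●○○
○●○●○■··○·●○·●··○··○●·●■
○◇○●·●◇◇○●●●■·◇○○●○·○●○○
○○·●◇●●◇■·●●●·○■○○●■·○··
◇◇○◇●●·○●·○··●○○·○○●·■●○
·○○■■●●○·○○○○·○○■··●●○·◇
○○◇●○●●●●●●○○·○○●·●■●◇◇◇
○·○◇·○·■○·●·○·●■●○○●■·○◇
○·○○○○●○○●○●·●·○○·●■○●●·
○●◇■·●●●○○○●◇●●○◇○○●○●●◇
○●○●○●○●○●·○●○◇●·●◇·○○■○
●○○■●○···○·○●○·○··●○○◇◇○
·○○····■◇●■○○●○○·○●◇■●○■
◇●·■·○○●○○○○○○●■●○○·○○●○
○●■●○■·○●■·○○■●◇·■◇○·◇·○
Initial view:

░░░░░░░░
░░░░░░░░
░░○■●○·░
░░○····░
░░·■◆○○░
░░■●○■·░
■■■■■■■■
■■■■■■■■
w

░░░░░░░░
░░░░░░░░
░░○●○●○░
░░○■●○·░
░░○·◆··░
░░·■·○○░
░░■●○■·░
■■■■■■■■

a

■░░░░░░░
■░░░░░░░
■░●○●○●○
■░○○■●○·
■░○○◆···
■░●·■·○○
■░●■●○■·
■■■■■■■■

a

■■░░░░░░
■■░░░░░░
■■○●○●○●
■■●○○■●○
■■·○◆···
■■◇●·■·○
■■○●■●○■
■■■■■■■■

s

■■░░░░░░
■■○●○●○●
■■●○○■●○
■■·○○···
■■◇●◆■·○
■■○●■●○■
■■■■■■■■
■■■■■■■■

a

■■■░░░░░
■■■○●○●○
■■■●○○■●
■■■·○○··
■■■◇◆·■·
■■■○●■●○
■■■■■■■■
■■■■■■■■

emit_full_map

○●○●○●○
●○○■●○·
·○○····
◇◆·■·○○
○●■●○■·

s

■■■○●○●○
■■■●○○■●
■■■·○○··
■■■◇●·■·
■■■○◆■●○
■■■■■■■■
■■■■■■■■
■■■■■■■■

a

■■■■○●○●
■■■■●○○■
■■■■·○○·
■■■■◇●·■
■■■■◆●■●
■■■■■■■■
■■■■■■■■
■■■■■■■■

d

■■■○●○●○
■■■●○○■●
■■■·○○··
■■■◇●·■·
■■■○◆■●○
■■■■■■■■
■■■■■■■■
■■■■■■■■

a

■■■■○●○●
■■■■●○○■
■■■■·○○·
■■■■◇●·■
■■■■◆●■●
■■■■■■■■
■■■■■■■■
■■■■■■■■


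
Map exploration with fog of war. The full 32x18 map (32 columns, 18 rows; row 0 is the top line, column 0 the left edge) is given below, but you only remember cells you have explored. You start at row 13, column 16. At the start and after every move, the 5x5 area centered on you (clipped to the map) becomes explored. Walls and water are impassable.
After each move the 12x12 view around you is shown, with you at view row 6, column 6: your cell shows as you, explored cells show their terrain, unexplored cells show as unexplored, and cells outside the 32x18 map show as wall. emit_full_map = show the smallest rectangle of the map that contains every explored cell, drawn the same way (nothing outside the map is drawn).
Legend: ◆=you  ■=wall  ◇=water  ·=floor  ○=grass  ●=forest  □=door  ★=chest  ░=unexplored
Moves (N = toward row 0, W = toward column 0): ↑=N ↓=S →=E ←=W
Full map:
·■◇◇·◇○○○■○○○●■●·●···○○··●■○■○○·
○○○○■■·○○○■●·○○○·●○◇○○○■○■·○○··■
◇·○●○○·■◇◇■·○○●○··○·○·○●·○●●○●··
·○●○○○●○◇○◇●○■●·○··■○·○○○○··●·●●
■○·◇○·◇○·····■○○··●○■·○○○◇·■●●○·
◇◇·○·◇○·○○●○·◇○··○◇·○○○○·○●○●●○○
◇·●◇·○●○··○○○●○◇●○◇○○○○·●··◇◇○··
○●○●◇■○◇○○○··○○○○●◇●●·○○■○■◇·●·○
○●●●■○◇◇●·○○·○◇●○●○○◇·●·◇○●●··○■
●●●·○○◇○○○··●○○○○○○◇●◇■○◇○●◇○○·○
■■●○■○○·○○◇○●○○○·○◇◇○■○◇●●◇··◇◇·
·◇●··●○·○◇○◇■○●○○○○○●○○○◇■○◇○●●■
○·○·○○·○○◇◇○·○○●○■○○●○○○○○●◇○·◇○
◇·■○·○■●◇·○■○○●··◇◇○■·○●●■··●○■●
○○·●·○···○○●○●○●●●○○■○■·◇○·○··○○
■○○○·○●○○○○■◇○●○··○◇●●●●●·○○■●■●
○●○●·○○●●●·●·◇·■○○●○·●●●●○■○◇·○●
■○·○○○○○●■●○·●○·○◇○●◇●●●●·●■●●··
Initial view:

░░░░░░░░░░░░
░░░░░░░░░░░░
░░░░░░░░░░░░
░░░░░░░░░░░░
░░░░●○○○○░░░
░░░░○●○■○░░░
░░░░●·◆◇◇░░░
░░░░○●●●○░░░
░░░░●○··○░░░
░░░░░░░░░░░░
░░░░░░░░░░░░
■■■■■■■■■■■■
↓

░░░░░░░░░░░░
░░░░░░░░░░░░
░░░░░░░░░░░░
░░░░●○○○○░░░
░░░░○●○■○░░░
░░░░●··◇◇░░░
░░░░○●◆●○░░░
░░░░●○··○░░░
░░░░·■○○●░░░
░░░░░░░░░░░░
■■■■■■■■■■■■
■■■■■■■■■■■■

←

░░░░░░░░░░░░
░░░░░░░░░░░░
░░░░░░░░░░░░
░░░░░●○○○○░░
░░░░○○●○■○░░
░░░░○●··◇◇░░
░░░░●○◆●●○░░
░░░░○●○··○░░
░░░░◇·■○○●░░
░░░░░░░░░░░░
■■■■■■■■■■■■
■■■■■■■■■■■■

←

░░░░░░░░░░░░
░░░░░░░░░░░░
░░░░░░░░░░░░
░░░░░░●○○○○░
░░░░·○○●○■○░
░░░░○○●··◇◇░
░░░░○●◆●●●○░
░░░░◇○●○··○░
░░░░·◇·■○○●░
░░░░░░░░░░░░
■■■■■■■■■■■■
■■■■■■■■■■■■

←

░░░░░░░░░░░░
░░░░░░░░░░░░
░░░░░░░░░░░░
░░░░░░░●○○○○
░░░░○·○○●○■○
░░░░■○○●··◇◇
░░░░●○◆○●●●○
░░░░■◇○●○··○
░░░░●·◇·■○○●
░░░░░░░░░░░░
■■■■■■■■■■■■
■■■■■■■■■■■■

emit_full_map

░░░●○○○○
○·○○●○■○
■○○●··◇◇
●○◆○●●●○
■◇○●○··○
●·◇·■○○●

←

░░░░░░░░░░░░
░░░░░░░░░░░░
░░░░░░░░░░░░
░░░░░░░░●○○○
░░░░◇○·○○●○■
░░░░○■○○●··◇
░░░░○●◆●○●●●
░░░░○■◇○●○··
░░░░·●·◇·■○○
░░░░░░░░░░░░
■■■■■■■■■■■■
■■■■■■■■■■■■

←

░░░░░░░░░░░░
░░░░░░░░░░░░
░░░░░░░░░░░░
░░░░░░░░░●○○
░░░░◇◇○·○○●○
░░░░·○■○○●··
░░░░○○◆○●○●●
░░░░○○■◇○●○·
░░░░●·●·◇·■○
░░░░░░░░░░░░
■■■■■■■■■■■■
■■■■■■■■■■■■

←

░░░░░░░░░░░░
░░░░░░░░░░░░
░░░░░░░░░░░░
░░░░░░░░░░●○
░░░░○◇◇○·○○●
░░░░◇·○■○○●·
░░░░·○◆●○●○●
░░░░○○○■◇○●○
░░░░●●·●·◇·■
░░░░░░░░░░░░
■■■■■■■■■■■■
■■■■■■■■■■■■

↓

░░░░░░░░░░░░
░░░░░░░░░░░░
░░░░░░░░░░●○
░░░░○◇◇○·○○●
░░░░◇·○■○○●·
░░░░·○○●○●○●
░░░░○○◆■◇○●○
░░░░●●·●·◇·■
░░░░●■●○·░░░
■■■■■■■■■■■■
■■■■■■■■■■■■
■■■■■■■■■■■■

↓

░░░░░░░░░░░░
░░░░░░░░░░●○
░░░░○◇◇○·○○●
░░░░◇·○■○○●·
░░░░·○○●○●○●
░░░░○○○■◇○●○
░░░░●●◆●·◇·■
░░░░●■●○·░░░
■■■■■■■■■■■■
■■■■■■■■■■■■
■■■■■■■■■■■■
■■■■■■■■■■■■

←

░░░░░░░░░░░░
░░░░░░░░░░░●
░░░░░○◇◇○·○○
░░░░░◇·○■○○●
░░░░··○○●○●○
░░░░○○○○■◇○●
░░░░●●◆·●·◇·
░░░░○●■●○·░░
■■■■■■■■■■■■
■■■■■■■■■■■■
■■■■■■■■■■■■
■■■■■■■■■■■■

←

░░░░░░░░░░░░
░░░░░░░░░░░░
░░░░░░○◇◇○·○
░░░░░░◇·○■○○
░░░░···○○●○●
░░░░●○○○○■◇○
░░░░○●◆●·●·◇
░░░░○○●■●○·░
■■■■■■■■■■■■
■■■■■■■■■■■■
■■■■■■■■■■■■
■■■■■■■■■■■■

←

░░░░░░░░░░░░
░░░░░░░░░░░░
░░░░░░░○◇◇○·
░░░░░░░◇·○■○
░░░░○···○○●○
░░░░○●○○○○■◇
░░░░○○◆●●·●·
░░░░○○○●■●○·
■■■■■■■■■■■■
■■■■■■■■■■■■
■■■■■■■■■■■■
■■■■■■■■■■■■

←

░░░░░░░░░░░░
░░░░░░░░░░░░
░░░░░░░░○◇◇○
░░░░░░░░◇·○■
░░░░·○···○○●
░░░░·○●○○○○■
░░░░·○◆●●●·●
░░░░○○○○●■●○
■■■■■■■■■■■■
■■■■■■■■■■■■
■■■■■■■■■■■■
■■■■■■■■■■■■

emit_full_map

░░░░░░░░░░●○○○○
░░░░○◇◇○·○○●○■○
░░░░◇·○■○○●··◇◇
·○···○○●○●○●●●○
·○●○○○○■◇○●○··○
·○◆●●●·●·◇·■○○●
○○○○●■●○·░░░░░░

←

■░░░░░░░░░░░
■░░░░░░░░░░░
■░░░░░░░░○◇◇
■░░░░░░░░◇·○
■░░░●·○···○○
■░░░○·○●○○○○
■░░░●·◆○●●●·
■░░░○○○○○●■●
■■■■■■■■■■■■
■■■■■■■■■■■■
■■■■■■■■■■■■
■■■■■■■■■■■■

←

■■░░░░░░░░░░
■■░░░░░░░░░░
■■░░░░░░░░○◇
■■░░░░░░░░◇·
■■░░·●·○···○
■■░░○○·○●○○○
■■░░○●◆○○●●●
■■░░·○○○○○●■
■■■■■■■■■■■■
■■■■■■■■■■■■
■■■■■■■■■■■■
■■■■■■■■■■■■

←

■■■░░░░░░░░░
■■■░░░░░░░░░
■■■░░░░░░░░○
■■■░░░░░░░░◇
■■■░○·●·○···
■■■░○○○·○●○○
■■■░●○◆·○○●●
■■■░○·○○○○○●
■■■■■■■■■■■■
■■■■■■■■■■■■
■■■■■■■■■■■■
■■■■■■■■■■■■

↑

■■■░░░░░░░░░
■■■░░░░░░░░░
■■■░░░░░░░░░
■■■░░░░░░░░○
■■■░·■○·○░░◇
■■■░○·●·○···
■■■░○○◆·○●○○
■■■░●○●·○○●●
■■■░○·○○○○○●
■■■■■■■■■■■■
■■■■■■■■■■■■
■■■■■■■■■■■■

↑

■■■░░░░░░░░░
■■■░░░░░░░░░
■■■░░░░░░░░░
■■■░░░░░░░░░
■■■░·○·○○░░○
■■■░·■○·○░░◇
■■■░○·◆·○···
■■■░○○○·○●○○
■■■░●○●·○○●●
■■■░○·○○○○○●
■■■■■■■■■■■■
■■■■■■■■■■■■

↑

■■■░░░░░░░░░
■■■░░░░░░░░░
■■■░░░░░░░░░
■■■░░░░░░░░░
■■■░◇●··●░░░
■■■░·○·○○░░○
■■■░·■◆·○░░◇
■■■░○·●·○···
■■■░○○○·○●○○
■■■░●○●·○○●●
■■■░○·○○○○○●
■■■■■■■■■■■■

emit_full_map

◇●··●░░░░░░░░●○○○○
·○·○○░░○◇◇○·○○●○■○
·■◆·○░░◇·○■○○●··◇◇
○·●·○···○○●○●○●●●○
○○○·○●○○○○■◇○●○··○
●○●·○○●●●·●·◇·■○○●
○·○○○○○●■●○·░░░░░░

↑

■■■░░░░░░░░░
■■■░░░░░░░░░
■■■░░░░░░░░░
■■■░░░░░░░░░
■■■░■●○■○░░░
■■■░◇●··●░░░
■■■░·○◆○○░░○
■■■░·■○·○░░◇
■■■░○·●·○···
■■■░○○○·○●○○
■■■░●○●·○○●●
■■■░○·○○○○○●

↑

■■■░░░░░░░░░
■■■░░░░░░░░░
■■■░░░░░░░░░
■■■░░░░░░░░░
■■■░●●·○○░░░
■■■░■●○■○░░░
■■■░◇●◆·●░░░
■■■░·○·○○░░○
■■■░·■○·○░░◇
■■■░○·●·○···
■■■░○○○·○●○○
■■■░●○●·○○●●

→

■■░░░░░░░░░░
■■░░░░░░░░░░
■■░░░░░░░░░░
■■░░░░░░░░░░
■■░●●·○○◇░░░
■■░■●○■○○░░░
■■░◇●·◆●○░░░
■■░·○·○○·░○◇
■■░·■○·○■░◇·
■■░○·●·○···○
■■░○○○·○●○○○
■■░●○●·○○●●●

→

■░░░░░░░░░░░
■░░░░░░░░░░░
■░░░░░░░░░░░
■░░░░░░░░░░░
■░●●·○○◇○░░░
■░■●○■○○·░░░
■░◇●··◆○·░░░
■░·○·○○·○○◇◇
■░·■○·○■●◇·○
■░○·●·○···○○
■░○○○·○●○○○○
■░●○●·○○●●●·

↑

■░░░░░░░░░░░
■░░░░░░░░░░░
■░░░░░░░░░░░
■░░░░░░░░░░░
■░░░●■○◇◇░░░
■░●●·○○◇○░░░
■░■●○■◆○·░░░
■░◇●··●○·░░░
■░·○·○○·○○◇◇
■░·■○·○■●◇·○
■░○·●·○···○○
■░○○○·○●○○○○

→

░░░░░░░░░░░░
░░░░░░░░░░░░
░░░░░░░░░░░░
░░░░░░░░░░░░
░░░●■○◇◇●░░░
░●●·○○◇○○░░░
░■●○■○◆·○░░░
░◇●··●○·○░░░
░·○·○○·○○◇◇○
░·■○·○■●◇·○■
░○·●·○···○○●
░○○○·○●○○○○■

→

░░░░░░░░░░░░
░░░░░░░░░░░░
░░░░░░░░░░░░
░░░░░░░░░░░░
░░●■○◇◇●·░░░
●●·○○◇○○○░░░
■●○■○○◆○○░░░
◇●··●○·○◇░░░
·○·○○·○○◇◇○·
·■○·○■●◇·○■○
○·●·○···○○●○
○○○·○●○○○○■◇

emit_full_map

░░●■○◇◇●·░░░░░░░░░
●●·○○◇○○○░░░░░░░░░
■●○■○○◆○○░░░░░░░░░
◇●··●○·○◇░░░░●○○○○
·○·○○·○○◇◇○·○○●○■○
·■○·○■●◇·○■○○●··◇◇
○·●·○···○○●○●○●●●○
○○○·○●○○○○■◇○●○··○
●○●·○○●●●·●·◇·■○○●
○·○○○○○●■●○·░░░░░░


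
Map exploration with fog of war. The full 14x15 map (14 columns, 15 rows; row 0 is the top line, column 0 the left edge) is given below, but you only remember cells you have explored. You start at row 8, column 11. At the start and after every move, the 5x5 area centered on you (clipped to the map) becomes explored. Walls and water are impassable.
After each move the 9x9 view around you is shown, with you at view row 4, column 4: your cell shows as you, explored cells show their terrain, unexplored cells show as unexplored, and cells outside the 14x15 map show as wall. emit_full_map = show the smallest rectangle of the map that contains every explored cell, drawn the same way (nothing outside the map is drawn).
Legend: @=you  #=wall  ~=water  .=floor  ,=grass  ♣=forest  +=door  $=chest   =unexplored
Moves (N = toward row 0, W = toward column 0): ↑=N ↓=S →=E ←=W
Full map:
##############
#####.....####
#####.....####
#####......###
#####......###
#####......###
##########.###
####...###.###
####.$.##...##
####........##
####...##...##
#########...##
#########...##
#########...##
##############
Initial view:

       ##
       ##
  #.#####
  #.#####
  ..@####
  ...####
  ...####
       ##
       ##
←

        #
        #
  ##.####
  ##.####
  #.@.###
  ....###
  #...###
        #
        #

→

       ##
       ##
 ##.#####
 ##.#####
 #..@####
 ....####
 #...####
       ##
       ##

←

        #
        #
  ##.####
  ##.####
  #.@.###
  ....###
  #...###
        #
        #

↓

        #
  ##.####
  ##.####
  #...###
  ..@.###
  #...###
  #...# #
        #
        #

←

         
   ##.###
  ###.###
  ##...##
  ..@..##
  ##...##
  ##...# 
         
         

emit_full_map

 ##.###
###.###
##...##
..@..##
##...##
##...# 

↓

   ##.###
  ###.###
  ##...##
  .....##
  ##@..##
  ##...# 
  ##...  
         
         

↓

  ###.###
  ##...##
  .....##
  ##...##
  ##@..# 
  ##...  
  ##...  
         
#########

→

 ###.####
 ##...###
 .....###
 ##...###
 ##.@.# #
 ##...# #
 ##...# #
        #
#########

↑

  ##.####
 ###.####
 ##...###
 .....###
 ##.@.###
 ##...# #
 ##...# #
 ##...# #
        #

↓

 ###.####
 ##...###
 .....###
 ##...###
 ##.@.# #
 ##...# #
 ##...# #
        #
#########

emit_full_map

 ##.###
###.###
##...##
.....##
##...##
##.@.# 
##...# 
##...# 

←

  ###.###
  ##...##
  .....##
  ##...##
  ##@..# 
  ##...# 
  ##...# 
         
#########

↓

  ##...##
  .....##
  ##...##
  ##...# 
  ##@..# 
  ##...# 
  #####  
#########
#########

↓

  .....##
  ##...##
  ##...# 
  ##...# 
  ##@..# 
  #####  
#########
#########
#########

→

 .....###
 ##...###
 ##...# #
 ##...# #
 ##.@.# #
 ###### #
#########
#########
#########

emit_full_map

 ##.###
###.###
##...##
.....##
##...##
##...# 
##...# 
##.@.# 
###### 

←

  .....##
  ##...##
  ##...# 
  ##...# 
  ##@..# 
  ###### 
#########
#########
#########

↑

  ##...##
  .....##
  ##...##
  ##...# 
  ##@..# 
  ##...# 
  ###### 
#########
#########

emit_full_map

 ##.###
###.###
##...##
.....##
##...##
##...# 
##@..# 
##...# 
###### 


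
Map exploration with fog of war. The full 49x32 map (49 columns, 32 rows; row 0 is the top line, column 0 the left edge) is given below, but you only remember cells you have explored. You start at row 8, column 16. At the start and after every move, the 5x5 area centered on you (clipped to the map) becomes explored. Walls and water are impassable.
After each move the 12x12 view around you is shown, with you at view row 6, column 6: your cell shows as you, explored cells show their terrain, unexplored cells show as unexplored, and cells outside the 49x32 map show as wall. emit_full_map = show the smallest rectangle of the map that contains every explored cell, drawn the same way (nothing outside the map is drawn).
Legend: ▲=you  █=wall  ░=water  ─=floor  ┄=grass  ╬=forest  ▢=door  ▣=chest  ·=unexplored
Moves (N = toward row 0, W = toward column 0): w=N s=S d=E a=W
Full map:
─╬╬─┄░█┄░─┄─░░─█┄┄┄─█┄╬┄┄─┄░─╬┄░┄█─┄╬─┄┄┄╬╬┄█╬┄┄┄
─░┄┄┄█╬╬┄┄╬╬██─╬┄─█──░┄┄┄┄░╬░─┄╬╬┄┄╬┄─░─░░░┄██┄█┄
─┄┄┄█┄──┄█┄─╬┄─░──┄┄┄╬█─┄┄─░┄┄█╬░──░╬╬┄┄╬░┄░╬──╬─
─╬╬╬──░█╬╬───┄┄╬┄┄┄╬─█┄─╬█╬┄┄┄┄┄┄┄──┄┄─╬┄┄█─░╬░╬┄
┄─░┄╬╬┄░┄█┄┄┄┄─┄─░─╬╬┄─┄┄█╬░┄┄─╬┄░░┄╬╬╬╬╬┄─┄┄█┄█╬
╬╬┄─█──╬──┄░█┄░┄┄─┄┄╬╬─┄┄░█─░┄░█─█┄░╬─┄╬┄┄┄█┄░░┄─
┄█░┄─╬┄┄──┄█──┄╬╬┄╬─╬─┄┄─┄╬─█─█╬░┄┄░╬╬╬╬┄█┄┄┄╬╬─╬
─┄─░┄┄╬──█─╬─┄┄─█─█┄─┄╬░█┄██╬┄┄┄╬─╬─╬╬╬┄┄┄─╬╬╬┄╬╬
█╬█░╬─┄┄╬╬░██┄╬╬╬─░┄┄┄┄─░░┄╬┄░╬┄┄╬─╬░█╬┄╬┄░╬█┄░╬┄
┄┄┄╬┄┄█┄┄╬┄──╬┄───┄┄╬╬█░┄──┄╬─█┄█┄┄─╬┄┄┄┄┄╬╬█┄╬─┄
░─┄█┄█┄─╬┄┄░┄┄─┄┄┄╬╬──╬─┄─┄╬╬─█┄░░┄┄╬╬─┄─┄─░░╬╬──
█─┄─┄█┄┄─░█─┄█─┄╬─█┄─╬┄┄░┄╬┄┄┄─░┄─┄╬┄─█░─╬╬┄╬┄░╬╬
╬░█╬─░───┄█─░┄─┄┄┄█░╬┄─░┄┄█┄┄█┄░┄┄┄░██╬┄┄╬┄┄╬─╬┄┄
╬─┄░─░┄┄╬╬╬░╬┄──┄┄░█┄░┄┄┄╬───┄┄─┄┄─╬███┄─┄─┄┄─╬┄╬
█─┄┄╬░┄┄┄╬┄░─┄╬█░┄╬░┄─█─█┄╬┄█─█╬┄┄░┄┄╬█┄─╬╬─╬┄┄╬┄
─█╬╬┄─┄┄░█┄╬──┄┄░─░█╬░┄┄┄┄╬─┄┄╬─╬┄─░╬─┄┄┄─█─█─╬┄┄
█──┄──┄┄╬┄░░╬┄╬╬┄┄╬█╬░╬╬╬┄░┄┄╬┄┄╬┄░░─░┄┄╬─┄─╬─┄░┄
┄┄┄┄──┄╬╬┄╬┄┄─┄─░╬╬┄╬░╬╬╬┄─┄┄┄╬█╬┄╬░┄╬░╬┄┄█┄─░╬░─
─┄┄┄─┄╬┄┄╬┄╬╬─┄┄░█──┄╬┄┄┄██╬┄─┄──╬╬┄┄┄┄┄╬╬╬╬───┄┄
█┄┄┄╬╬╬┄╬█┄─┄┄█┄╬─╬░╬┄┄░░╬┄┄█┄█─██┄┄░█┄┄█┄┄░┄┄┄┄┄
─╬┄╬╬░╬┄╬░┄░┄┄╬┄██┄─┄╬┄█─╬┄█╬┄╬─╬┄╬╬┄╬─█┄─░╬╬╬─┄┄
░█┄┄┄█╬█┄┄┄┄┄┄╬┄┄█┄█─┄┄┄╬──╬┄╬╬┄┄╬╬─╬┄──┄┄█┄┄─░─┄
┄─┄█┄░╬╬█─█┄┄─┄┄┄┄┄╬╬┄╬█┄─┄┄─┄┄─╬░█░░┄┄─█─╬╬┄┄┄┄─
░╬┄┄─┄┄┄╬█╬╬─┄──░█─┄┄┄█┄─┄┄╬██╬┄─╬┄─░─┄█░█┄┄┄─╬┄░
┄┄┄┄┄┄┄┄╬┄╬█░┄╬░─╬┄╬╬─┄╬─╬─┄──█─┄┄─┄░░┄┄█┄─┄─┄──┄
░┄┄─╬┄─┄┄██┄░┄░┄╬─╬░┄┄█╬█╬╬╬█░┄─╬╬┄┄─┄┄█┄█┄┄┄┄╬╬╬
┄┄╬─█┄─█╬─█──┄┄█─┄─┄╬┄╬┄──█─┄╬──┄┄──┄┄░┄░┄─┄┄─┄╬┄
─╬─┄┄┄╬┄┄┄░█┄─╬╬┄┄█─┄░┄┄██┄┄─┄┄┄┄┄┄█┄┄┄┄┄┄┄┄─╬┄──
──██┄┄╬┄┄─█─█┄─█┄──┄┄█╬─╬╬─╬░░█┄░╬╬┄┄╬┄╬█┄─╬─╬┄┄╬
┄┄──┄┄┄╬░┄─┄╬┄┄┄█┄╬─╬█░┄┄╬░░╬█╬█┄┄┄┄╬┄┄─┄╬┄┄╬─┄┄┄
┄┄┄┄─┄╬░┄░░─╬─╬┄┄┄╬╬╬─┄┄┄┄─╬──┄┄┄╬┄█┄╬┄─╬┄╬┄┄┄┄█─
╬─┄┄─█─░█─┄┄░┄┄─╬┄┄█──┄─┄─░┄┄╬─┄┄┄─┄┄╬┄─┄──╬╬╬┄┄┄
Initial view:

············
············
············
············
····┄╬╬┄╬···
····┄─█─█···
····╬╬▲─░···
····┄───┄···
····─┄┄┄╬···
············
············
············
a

············
············
············
············
····─┄╬╬┄╬··
····┄┄─█─█··
····┄╬▲╬─░··
····╬┄───┄··
····┄─┄┄┄╬··
············
············
············

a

············
············
············
············
····──┄╬╬┄╬·
····─┄┄─█─█·
····█┄▲╬╬─░·
····─╬┄───┄·
····┄┄─┄┄┄╬·
············
············
············

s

············
············
············
····──┄╬╬┄╬·
····─┄┄─█─█·
····█┄╬╬╬─░·
····─╬▲───┄·
····┄┄─┄┄┄╬·
····┄█─┄╬···
············
············
············

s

············
············
····──┄╬╬┄╬·
····─┄┄─█─█·
····█┄╬╬╬─░·
····─╬┄───┄·
····┄┄▲┄┄┄╬·
····┄█─┄╬···
····░┄─┄┄···
············
············
············

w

············
············
············
····──┄╬╬┄╬·
····─┄┄─█─█·
····█┄╬╬╬─░·
····─╬▲───┄·
····┄┄─┄┄┄╬·
····┄█─┄╬···
····░┄─┄┄···
············
············

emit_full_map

──┄╬╬┄╬
─┄┄─█─█
█┄╬╬╬─░
─╬▲───┄
┄┄─┄┄┄╬
┄█─┄╬··
░┄─┄┄··

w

············
············
············
············
····──┄╬╬┄╬·
····─┄┄─█─█·
····█┄▲╬╬─░·
····─╬┄───┄·
····┄┄─┄┄┄╬·
····┄█─┄╬···
····░┄─┄┄···
············

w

············
············
············
············
····█┄░┄┄···
····──┄╬╬┄╬·
····─┄▲─█─█·
····█┄╬╬╬─░·
····─╬┄───┄·
····┄┄─┄┄┄╬·
····┄█─┄╬···
····░┄─┄┄···

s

············
············
············
····█┄░┄┄···
····──┄╬╬┄╬·
····─┄┄─█─█·
····█┄▲╬╬─░·
····─╬┄───┄·
····┄┄─┄┄┄╬·
····┄█─┄╬···
····░┄─┄┄···
············

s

············
············
····█┄░┄┄···
····──┄╬╬┄╬·
····─┄┄─█─█·
····█┄╬╬╬─░·
····─╬▲───┄·
····┄┄─┄┄┄╬·
····┄█─┄╬···
····░┄─┄┄···
············
············

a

············
············
·····█┄░┄┄··
·····──┄╬╬┄╬
····╬─┄┄─█─█
····██┄╬╬╬─░
····──▲┄───┄
····░┄┄─┄┄┄╬
····─┄█─┄╬··
·····░┄─┄┄··
············
············

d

············
············
····█┄░┄┄···
····──┄╬╬┄╬·
···╬─┄┄─█─█·
···██┄╬╬╬─░·
···──╬▲───┄·
···░┄┄─┄┄┄╬·
···─┄█─┄╬···
····░┄─┄┄···
············
············

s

············
····█┄░┄┄···
····──┄╬╬┄╬·
···╬─┄┄─█─█·
···██┄╬╬╬─░·
···──╬┄───┄·
···░┄┄▲┄┄┄╬·
···─┄█─┄╬···
····░┄─┄┄···
············
············
············

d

············
···█┄░┄┄····
···──┄╬╬┄╬··
··╬─┄┄─█─█··
··██┄╬╬╬─░··
··──╬┄───┄··
··░┄┄─▲┄┄╬··
··─┄█─┄╬─···
···░┄─┄┄┄···
············
············
············

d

············
··█┄░┄┄·····
··──┄╬╬┄╬···
·╬─┄┄─█─█···
·██┄╬╬╬─░···
·──╬┄───┄···
·░┄┄─┄▲┄╬···
·─┄█─┄╬─█···
··░┄─┄┄┄█···
············
············
············

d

············
·█┄░┄┄······
·──┄╬╬┄╬····
╬─┄┄─█─█····
██┄╬╬╬─░┄···
──╬┄───┄┄···
░┄┄─┄┄▲╬╬···
─┄█─┄╬─█┄···
·░┄─┄┄┄█░···
············
············
············

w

············
············
·█┄░┄┄······
·──┄╬╬┄╬····
╬─┄┄─█─█┄···
██┄╬╬╬─░┄···
──╬┄──▲┄┄···
░┄┄─┄┄┄╬╬···
─┄█─┄╬─█┄···
·░┄─┄┄┄█░···
············
············

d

············
············
█┄░┄┄·······
──┄╬╬┄╬·····
─┄┄─█─█┄─···
█┄╬╬╬─░┄┄···
─╬┄───▲┄╬···
┄┄─┄┄┄╬╬─···
┄█─┄╬─█┄─···
░┄─┄┄┄█░····
············
············

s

············
█┄░┄┄·······
──┄╬╬┄╬·····
─┄┄─█─█┄─···
█┄╬╬╬─░┄┄···
─╬┄───┄┄╬···
┄┄─┄┄┄▲╬─···
┄█─┄╬─█┄─···
░┄─┄┄┄█░╬···
············
············
············

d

············
┄░┄┄········
─┄╬╬┄╬······
┄┄─█─█┄─····
┄╬╬╬─░┄┄┄···
╬┄───┄┄╬╬···
┄─┄┄┄╬▲──···
█─┄╬─█┄─╬···
┄─┄┄┄█░╬┄···
············
············
············

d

············
░┄┄·········
┄╬╬┄╬·······
┄─█─█┄─·····
╬╬╬─░┄┄┄┄···
┄───┄┄╬╬█···
─┄┄┄╬╬▲─╬···
─┄╬─█┄─╬┄···
─┄┄┄█░╬┄─···
············
············
············

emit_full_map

·█┄░┄┄······
·──┄╬╬┄╬····
╬─┄┄─█─█┄─··
██┄╬╬╬─░┄┄┄┄
──╬┄───┄┄╬╬█
░┄┄─┄┄┄╬╬▲─╬
─┄█─┄╬─█┄─╬┄
·░┄─┄┄┄█░╬┄─

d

············
┄┄··········
╬╬┄╬········
─█─█┄─······
╬╬─░┄┄┄┄─···
───┄┄╬╬█░···
┄┄┄╬╬─▲╬─···
┄╬─█┄─╬┄┄···
┄┄┄█░╬┄─░···
············
············
············

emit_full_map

·█┄░┄┄·······
·──┄╬╬┄╬·····
╬─┄┄─█─█┄─···
██┄╬╬╬─░┄┄┄┄─
──╬┄───┄┄╬╬█░
░┄┄─┄┄┄╬╬─▲╬─
─┄█─┄╬─█┄─╬┄┄
·░┄─┄┄┄█░╬┄─░


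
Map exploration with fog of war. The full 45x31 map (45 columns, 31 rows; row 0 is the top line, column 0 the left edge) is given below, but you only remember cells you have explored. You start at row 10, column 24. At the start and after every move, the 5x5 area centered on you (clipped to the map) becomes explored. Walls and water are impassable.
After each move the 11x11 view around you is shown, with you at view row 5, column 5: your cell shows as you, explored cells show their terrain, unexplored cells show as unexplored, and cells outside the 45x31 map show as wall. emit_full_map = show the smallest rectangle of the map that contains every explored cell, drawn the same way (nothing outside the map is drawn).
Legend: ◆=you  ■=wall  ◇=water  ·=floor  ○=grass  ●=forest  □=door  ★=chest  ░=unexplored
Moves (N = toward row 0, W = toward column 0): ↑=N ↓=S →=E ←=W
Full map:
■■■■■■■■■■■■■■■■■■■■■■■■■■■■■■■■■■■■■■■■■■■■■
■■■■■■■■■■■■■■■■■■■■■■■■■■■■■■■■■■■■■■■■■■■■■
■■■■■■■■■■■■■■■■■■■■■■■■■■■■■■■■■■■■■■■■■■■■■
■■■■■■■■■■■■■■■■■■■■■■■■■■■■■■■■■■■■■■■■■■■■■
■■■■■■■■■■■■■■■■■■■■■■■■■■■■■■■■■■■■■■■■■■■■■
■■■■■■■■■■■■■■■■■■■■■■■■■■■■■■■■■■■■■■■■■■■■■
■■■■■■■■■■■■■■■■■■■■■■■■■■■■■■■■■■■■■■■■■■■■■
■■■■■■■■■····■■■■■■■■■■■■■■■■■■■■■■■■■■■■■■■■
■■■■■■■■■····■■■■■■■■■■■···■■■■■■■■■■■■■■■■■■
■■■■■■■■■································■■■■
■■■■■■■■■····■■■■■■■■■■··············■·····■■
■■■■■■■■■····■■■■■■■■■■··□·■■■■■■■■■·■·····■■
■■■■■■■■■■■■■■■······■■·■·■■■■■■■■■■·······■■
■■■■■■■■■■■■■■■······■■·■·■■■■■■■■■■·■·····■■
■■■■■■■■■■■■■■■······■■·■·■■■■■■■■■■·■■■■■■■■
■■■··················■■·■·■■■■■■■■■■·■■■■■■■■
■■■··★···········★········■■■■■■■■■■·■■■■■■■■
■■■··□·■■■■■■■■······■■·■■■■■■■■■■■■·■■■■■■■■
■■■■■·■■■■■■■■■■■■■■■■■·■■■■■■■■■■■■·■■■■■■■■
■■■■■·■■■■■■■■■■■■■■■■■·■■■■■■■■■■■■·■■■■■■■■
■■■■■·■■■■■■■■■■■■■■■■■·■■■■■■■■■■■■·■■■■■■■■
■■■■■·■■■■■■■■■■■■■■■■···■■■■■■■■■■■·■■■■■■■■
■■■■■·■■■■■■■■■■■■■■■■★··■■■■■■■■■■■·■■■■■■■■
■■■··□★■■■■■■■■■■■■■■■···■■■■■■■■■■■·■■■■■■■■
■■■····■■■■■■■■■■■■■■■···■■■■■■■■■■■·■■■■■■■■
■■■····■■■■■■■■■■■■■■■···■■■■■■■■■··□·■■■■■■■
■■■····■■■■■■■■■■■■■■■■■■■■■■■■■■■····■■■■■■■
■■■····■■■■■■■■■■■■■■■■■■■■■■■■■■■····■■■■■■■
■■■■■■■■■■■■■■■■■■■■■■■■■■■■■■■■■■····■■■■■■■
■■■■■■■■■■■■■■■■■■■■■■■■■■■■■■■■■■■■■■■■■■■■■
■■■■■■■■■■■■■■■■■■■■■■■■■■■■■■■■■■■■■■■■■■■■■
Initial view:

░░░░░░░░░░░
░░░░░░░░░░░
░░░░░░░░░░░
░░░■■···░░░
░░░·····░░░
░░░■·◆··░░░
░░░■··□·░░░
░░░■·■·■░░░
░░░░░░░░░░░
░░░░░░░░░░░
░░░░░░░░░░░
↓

░░░░░░░░░░░
░░░░░░░░░░░
░░░■■···░░░
░░░·····░░░
░░░■····░░░
░░░■·◆□·░░░
░░░■·■·■░░░
░░░■·■·■░░░
░░░░░░░░░░░
░░░░░░░░░░░
░░░░░░░░░░░

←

░░░░░░░░░░░
░░░░░░░░░░░
░░░░■■···░░
░░░······░░
░░░■■····░░
░░░■■◆·□·░░
░░░■■·■·■░░
░░░■■·■·■░░
░░░░░░░░░░░
░░░░░░░░░░░
░░░░░░░░░░░

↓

░░░░░░░░░░░
░░░░■■···░░
░░░······░░
░░░■■····░░
░░░■■··□·░░
░░░■■◆■·■░░
░░░■■·■·■░░
░░░■■·■·░░░
░░░░░░░░░░░
░░░░░░░░░░░
░░░░░░░░░░░

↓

░░░░■■···░░
░░░······░░
░░░■■····░░
░░░■■··□·░░
░░░■■·■·■░░
░░░■■◆■·■░░
░░░■■·■·░░░
░░░■■·■·░░░
░░░░░░░░░░░
░░░░░░░░░░░
░░░░░░░░░░░

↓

░░░······░░
░░░■■····░░
░░░■■··□·░░
░░░■■·■·■░░
░░░■■·■·■░░
░░░■■◆■·░░░
░░░■■·■·░░░
░░░·····░░░
░░░░░░░░░░░
░░░░░░░░░░░
░░░░░░░░░░░

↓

░░░■■····░░
░░░■■··□·░░
░░░■■·■·■░░
░░░■■·■·■░░
░░░■■·■·░░░
░░░■■◆■·░░░
░░░·····░░░
░░░■■·■■░░░
░░░░░░░░░░░
░░░░░░░░░░░
░░░░░░░░░░░

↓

░░░■■··□·░░
░░░■■·■·■░░
░░░■■·■·■░░
░░░■■·■·░░░
░░░■■·■·░░░
░░░··◆··░░░
░░░■■·■■░░░
░░░■■·■■░░░
░░░░░░░░░░░
░░░░░░░░░░░
░░░░░░░░░░░

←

░░░░■■··□·░
░░░░■■·■·■░
░░░░■■·■·■░
░░░·■■·■·░░
░░░·■■·■·░░
░░░··◆···░░
░░░·■■·■■░░
░░░■■■·■■░░
░░░░░░░░░░░
░░░░░░░░░░░
░░░░░░░░░░░

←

░░░░░■■··□·
░░░░░■■·■·■
░░░░░■■·■·■
░░░··■■·■·░
░░░··■■·■·░
░░░··◆····░
░░░··■■·■■░
░░░■■■■·■■░
░░░░░░░░░░░
░░░░░░░░░░░
░░░░░░░░░░░

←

░░░░░░■■··□
░░░░░░■■·■·
░░░░░░■■·■·
░░░···■■·■·
░░░···■■·■·
░░░··◆·····
░░░···■■·■■
░░░■■■■■·■■
░░░░░░░░░░░
░░░░░░░░░░░
░░░░░░░░░░░

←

░░░░░░░■■··
░░░░░░░■■·■
░░░░░░░■■·■
░░░····■■·■
░░░····■■·■
░░░★·◆·····
░░░····■■·■
░░░■■■■■■·■
░░░░░░░░░░░
░░░░░░░░░░░
░░░░░░░░░░░

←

░░░░░░░░■■·
░░░░░░░░■■·
░░░░░░░░■■·
░░░·····■■·
░░░·····■■·
░░░·★◆·····
░░░·····■■·
░░░■■■■■■■·
░░░░░░░░░░░
░░░░░░░░░░░
░░░░░░░░░░░

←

░░░░░░░░░■■
░░░░░░░░░■■
░░░░░░░░░■■
░░░······■■
░░░······■■
░░░··◆·····
░░░······■■
░░░■■■■■■■■
░░░░░░░░░░░
░░░░░░░░░░░
░░░░░░░░░░░

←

░░░░░░░░░░■
░░░░░░░░░░■
░░░░░░░░░░■
░░░■······■
░░░·······■
░░░··◆★····
░░░■······■
░░░■■■■■■■■
░░░░░░░░░░░
░░░░░░░░░░░
░░░░░░░░░░░

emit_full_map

░░░░░░░░■■···
░░░░░░░······
░░░░░░░■■····
░░░░░░░■■··□·
░░░░░░░■■·■·■
░░░░░░░■■·■·■
■······■■·■·░
·······■■·■·░
··◆★········░
■······■■·■■░
■■■■■■■■■·■■░

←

░░░░░░░░░░░
░░░░░░░░░░░
░░░░░░░░░░░
░░░■■······
░░░········
░░░··◆·★···
░░░■■······
░░░■■■■■■■■
░░░░░░░░░░░
░░░░░░░░░░░
░░░░░░░░░░░

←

░░░░░░░░░░░
░░░░░░░░░░░
░░░░░░░░░░░
░░░■■■·····
░░░········
░░░··◆··★··
░░░■■■·····
░░░■■■■■■■■
░░░░░░░░░░░
░░░░░░░░░░░
░░░░░░░░░░░

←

░░░░░░░░░░░
░░░░░░░░░░░
░░░░░░░░░░░
░░░■■■■····
░░░········
░░░··◆···★·
░░░■■■■····
░░░■■■■■■■■
░░░░░░░░░░░
░░░░░░░░░░░
░░░░░░░░░░░

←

░░░░░░░░░░░
░░░░░░░░░░░
░░░░░░░░░░░
░░░■■■■■···
░░░········
░░░··◆····★
░░░■■■■■···
░░░■■■■■■■■
░░░░░░░░░░░
░░░░░░░░░░░
░░░░░░░░░░░

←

░░░░░░░░░░░
░░░░░░░░░░░
░░░░░░░░░░░
░░░■■■■■■··
░░░········
░░░··◆·····
░░░■■■■■■··
░░░■■■■■■■■
░░░░░░░░░░░
░░░░░░░░░░░
░░░░░░░░░░░

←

░░░░░░░░░░░
░░░░░░░░░░░
░░░░░░░░░░░
░░░■■■■■■■·
░░░········
░░░··◆·····
░░░■■■■■■■·
░░░■■■■■■■■
░░░░░░░░░░░
░░░░░░░░░░░
░░░░░░░░░░░

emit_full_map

░░░░░░░░░░░░░░■■···
░░░░░░░░░░░░░······
░░░░░░░░░░░░░■■····
░░░░░░░░░░░░░■■··□·
░░░░░░░░░░░░░■■·■·■
░░░░░░░░░░░░░■■·■·■
■■■■■■■······■■·■·░
·············■■·■·░
··◆······★········░
■■■■■■■······■■·■■░
■■■■■■■■■■■■■■■·■■░

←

░░░░░░░░░░░
░░░░░░░░░░░
░░░░░░░░░░░
░░░■■■■■■■■
░░░········
░░░··◆·····
░░░■■■■■■■■
░░░■■■■■■■■
░░░░░░░░░░░
░░░░░░░░░░░
░░░░░░░░░░░

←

░░░░░░░░░░░
░░░░░░░░░░░
░░░░░░░░░░░
░░░■■■■■■■■
░░░········
░░░··◆·····
░░░·■■■■■■■
░░░■■■■■■■■
░░░░░░░░░░░
░░░░░░░░░░░
░░░░░░░░░░░

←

░░░░░░░░░░░
░░░░░░░░░░░
░░░░░░░░░░░
░░░■■■■■■■■
░░░········
░░░★·◆·····
░░░□·■■■■■■
░░░·■■■■■■■
░░░░░░░░░░░
░░░░░░░░░░░
░░░░░░░░░░░

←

░░░░░░░░░░░
░░░░░░░░░░░
░░░░░░░░░░░
░░░■■■■■■■■
░░░········
░░░·★◆·····
░░░·□·■■■■■
░░░■·■■■■■■
░░░░░░░░░░░
░░░░░░░░░░░
░░░░░░░░░░░

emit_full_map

░░░░░░░░░░░░░░░░░░■■···
░░░░░░░░░░░░░░░░░······
░░░░░░░░░░░░░░░░░■■····
░░░░░░░░░░░░░░░░░■■··□·
░░░░░░░░░░░░░░░░░■■·■·■
░░░░░░░░░░░░░░░░░■■·■·■
■■■■■■■■■■■······■■·■·░
·················■■·■·░
·★◆··········★········░
·□·■■■■■■■■······■■·■■░
■·■■■■■■■■■■■■■■■■■·■■░

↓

░░░░░░░░░░░
░░░░░░░░░░░
░░░■■■■■■■■
░░░········
░░░·★······
░░░·□◆■■■■■
░░░■·■■■■■■
░░░■·■■■░░░
░░░░░░░░░░░
░░░░░░░░░░░
░░░░░░░░░░░

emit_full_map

░░░░░░░░░░░░░░░░░░■■···
░░░░░░░░░░░░░░░░░······
░░░░░░░░░░░░░░░░░■■····
░░░░░░░░░░░░░░░░░■■··□·
░░░░░░░░░░░░░░░░░■■·■·■
░░░░░░░░░░░░░░░░░■■·■·■
■■■■■■■■■■■······■■·■·░
·················■■·■·░
·★···········★········░
·□◆■■■■■■■■······■■·■■░
■·■■■■■■■■■■■■■■■■■·■■░
■·■■■░░░░░░░░░░░░░░░░░░
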